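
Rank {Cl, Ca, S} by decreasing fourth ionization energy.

The fourth ionization energy removes an electron from the +3 ion. For each element: Cl³⁺ still has 4 valence electrons; Ca³⁺ is already 1 electron into the core; S³⁺ still has 3 valence electrons.
Breaking into a closed-shell core is much more expensive than removing a leftover valence electron — Ca has the largest IE_4 here.
Valence configurations: Cl³⁺ [Ne]3s²3p², S³⁺ [Ne]3s²3p¹.
Approximate IE_4 values (kJ/mol): Cl 5159, Ca 6491, S 4556.
Overall IE_4 order: S < Cl < Ca.

Ca > Cl > S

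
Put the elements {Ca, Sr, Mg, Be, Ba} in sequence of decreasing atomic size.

Be is in period 2, group 2; Mg is in period 3, group 2; Ca is in period 4, group 2; Sr is in period 5, group 2; Ba is in period 6, group 2.
Atomic radius shrinks across a period as nuclear charge pulls the same shell inward, and grows down a group as new shells are added.
All are in group 2, so atomic radius increases down the group.
So from largest to smallest: Ba > Sr > Ca > Mg > Be.

Ba > Sr > Ca > Mg > Be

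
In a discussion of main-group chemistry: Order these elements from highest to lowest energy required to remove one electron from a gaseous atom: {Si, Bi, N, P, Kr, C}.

N, Kr, C, P, Si, Bi

IE₁ increases left→right with effective nuclear charge and decreases top→bottom as the valence shell moves farther out.
These span different periods and groups, so the two trends combine.
Si > Bi: the two effects oppose for this pair; the down-group effect wins (786 vs 703 kJ/mol).
P > Si: both are in period 3; the period trend gives P the larger value.
C > P: the two effects oppose for this pair; the down-group effect wins (1086 vs 1012 kJ/mol).
Kr > C: period and group pull opposite ways; the across-period shift dominates (1351 vs 1086 kJ/mol).
N > Kr: period and group pull opposite ways; the down-group shift dominates (1402 vs 1351 kJ/mol).
For reference (kJ/mol): C 1086, N 1402, Si 786, P 1012, Kr 1351, Bi 703.
So from highest to lowest: N > Kr > C > P > Si > Bi.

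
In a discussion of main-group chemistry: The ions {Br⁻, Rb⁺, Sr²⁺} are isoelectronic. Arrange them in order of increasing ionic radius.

All of these have 36 electrons, so size is governed by nuclear charge alone: the more protons, the stronger the pull on the same electron cloud, and the smaller the ion.
Nuclear charges: Sr²⁺ (Z=38), Rb⁺ (Z=37), Br⁻ (Z=35).
Smallest to largest: Sr²⁺ < Rb⁺ < Br⁻.

Sr²⁺, Rb⁺, Br⁻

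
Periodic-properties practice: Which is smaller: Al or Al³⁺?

Al³⁺

Forming Al³⁺ removes 3 electrons from Al. Fewer electrons for the same nuclear charge means less shielding and a higher Z_eff on the remaining electrons, and for main-group metals the entire outer shell is lost.
A cation is smaller than its parent atom: Al³⁺ < Al.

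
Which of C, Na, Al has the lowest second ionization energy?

Al

After 1 electron has been removed, what remains? C⁺ still has 3 valence electrons; Na⁺ is the bare [Ne] core; Al⁺ still has 2 valence electrons.
Breaking into a closed-shell core is much more expensive than removing a leftover valence electron — Na has the largest IE_2 here.
Valence configurations: C⁺ [He]2s²2p¹, Al⁺ [Ne]3s².
Approximate IE_2 values (kJ/mol): C 2353, Na 4562, Al 1817.
Overall IE_2 order: Al < C < Na.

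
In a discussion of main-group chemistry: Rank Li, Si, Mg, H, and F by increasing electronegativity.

Li, Mg, Si, H, F

Electronegativity increases across a period and decreases down a group, tracking effective nuclear charge and atomic size.
Neither a single period nor a single group — weigh both effects.
Mg > Li: the two effects oppose for this pair; the across-period effect wins (1.31 vs 0.98).
Si > Mg: Si lies to the right of Mg in period 3, so the across-period effect alone puts Si higher.
H > Si: period and group pull opposite ways; the down-group shift dominates (2.20 vs 1.90).
F > H: period and group pull opposite ways; the across-period shift dominates (3.98 vs 2.20).
For reference (Pauling): H 2.20, Li 0.98, F 3.98, Mg 1.31, Si 1.90.
So from lowest to highest: Li < Mg < Si < H < F.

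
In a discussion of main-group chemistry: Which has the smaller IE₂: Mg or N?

Mg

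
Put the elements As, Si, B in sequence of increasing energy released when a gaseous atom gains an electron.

B, As, Si

B is in period 2, group 13; Si is in period 3, group 14; As is in period 4, group 15.
Adding an electron releases more energy for atoms nearer the top right (short of the noble gases).
A diagonal step moves right (one effect) and down (the opposite effect) at once.
As > B: the two effects oppose for this pair; the across-period effect wins (78 vs 27 kJ/mol).
Si > As: period and group pull opposite ways; the down-group shift dominates (134 vs 78 kJ/mol).
For reference (kJ/mol): B 27, Si 134, As 78.
So from lowest to highest: B < As < Si.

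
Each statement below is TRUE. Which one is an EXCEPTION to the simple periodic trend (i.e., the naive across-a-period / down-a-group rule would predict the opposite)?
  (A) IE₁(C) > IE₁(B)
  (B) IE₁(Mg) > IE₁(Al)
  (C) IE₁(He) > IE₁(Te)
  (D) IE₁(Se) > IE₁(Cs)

The general trend: first ionization energy increases across a period and decreases down a group.
(A) C (period 2, group 14) vs B (period 2, group 13): the stated order agrees with the simple trend.
(B) Mg (period 3, group 2) vs Al (period 3, group 13): the stated order contradicts the simple trend.
(C) He (period 1, group 18) vs Te (period 5, group 16): the stated order agrees with the simple trend.
(D) Se (period 4, group 16) vs Cs (period 6, group 1): the stated order agrees with the simple trend.
The exception is (B): Al's single 3p electron is easier to remove than one from Mg's filled 3s².

(B)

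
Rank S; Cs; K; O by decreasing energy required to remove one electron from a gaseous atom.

O is in period 2, group 16; S is in period 3, group 16; K is in period 4, group 1; Cs is in period 6, group 1.
IE₁ increases left→right with effective nuclear charge and decreases top→bottom as the valence shell moves farther out.
Here both period and group differ, so the two effects have to be weighed against each other.
K > Cs: K sits above Cs in group 1, so the down-group effect alone puts K higher.
S > K: both effects reinforce here, so S is clearly the higher of the two.
O > S: O sits above S in group 16, so the down-group effect alone puts O higher.
Approximate values (kJ/mol): O 1314, S 1000, K 419, Cs 376.
So from highest to lowest: O > S > K > Cs.

O > S > K > Cs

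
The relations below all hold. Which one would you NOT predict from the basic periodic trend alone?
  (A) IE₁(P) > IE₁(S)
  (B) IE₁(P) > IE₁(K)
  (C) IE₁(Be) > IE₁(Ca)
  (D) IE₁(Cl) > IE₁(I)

The general trend: first ionisation energy increases across a period and decreases down a group.
(A) P (period 3, group 15) vs S (period 3, group 16): the stated order contradicts the simple trend.
(B) P (period 3, group 15) vs K (period 4, group 1): the stated order agrees with the simple trend.
(C) Be (period 2, group 2) vs Ca (period 4, group 2): the stated order agrees with the simple trend.
(D) Cl (period 3, group 17) vs I (period 5, group 17): the stated order agrees with the simple trend.
The exception is (A): S (3p⁴) ionizes more easily than half-filled P (3p³) because the paired 3p electron in S is pushed out by e⁻–e⁻ repulsion.

(A)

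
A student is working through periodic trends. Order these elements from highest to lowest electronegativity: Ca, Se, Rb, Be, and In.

Se > In > Be > Ca > Rb

Be is in period 2, group 2; Ca is in period 4, group 2; Se is in period 4, group 16; Rb is in period 5, group 1; In is in period 5, group 13.
Smaller atoms with higher effective nuclear charge are more electronegative.
Here both period and group differ, so the two effects have to be weighed against each other.
Ca > Rb: relative to Rb, both the across-period and down-group shifts push Ca's electronegativity up.
Be > Ca: Be sits above Ca in group 2, so the down-group effect alone puts Be higher.
In > Be: period and group pull opposite ways; the across-period shift dominates (1.78 vs 1.57).
Se > In: relative to In, both the across-period and down-group shifts push Se's electronegativity up.
Approximate values (Pauling): Be 1.57, Ca 1.00, Se 2.55, Rb 0.82, In 1.78.
So from highest to lowest: Se > In > Be > Ca > Rb.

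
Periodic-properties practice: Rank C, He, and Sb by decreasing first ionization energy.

He, C, Sb

He is in period 1, group 18; C is in period 2, group 14; Sb is in period 5, group 15.
Removing the outermost electron gets harder across a period and easier down a group.
These span different periods and groups, so the two trends combine.
C > Sb: period and group pull opposite ways; the down-group shift dominates (1086 vs 831 kJ/mol).
He > C: both effects reinforce here, so He is clearly the higher of the two.
For reference (kJ/mol): He 2372, C 1086, Sb 831.
So from highest to lowest: He > C > Sb.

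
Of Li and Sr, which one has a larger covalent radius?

Sr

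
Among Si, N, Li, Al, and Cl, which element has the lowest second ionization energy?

Si

IE_2 is the cost of taking one more electron from the +1 cation: Si⁺ still has 3 valence electrons; N⁺ still has 4 valence electrons; Li⁺ is the bare [He] core; Al⁺ still has 2 valence electrons; Cl⁺ still has 6 valence electrons.
Breaking into a closed-shell core is much more expensive than removing a leftover valence electron — Li has the largest IE_2 here.
Valence configurations: Si⁺ [Ne]3s²3p¹, N⁺ [He]2s²2p², Al⁺ [Ne]3s², Cl⁺ [Ne]3s²3p⁴.
Si⁺ loses a lone 3p electron whereas Al⁺ must break into a filled 3s² pair, so IE_2(Al) > IE_2(Si) even though Si has the higher nuclear charge.
Approximate IE_2 values (kJ/mol): Si 1577, N 2856, Li 7298, Al 1817, Cl 2298.
Putting it together, IE_2: Si < Al < Cl < N < Li.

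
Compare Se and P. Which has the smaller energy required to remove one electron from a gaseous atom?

P is in period 3, group 15; Se is in period 4, group 16.
Across a period the outer electron is held more tightly (higher IE₁); down a group it sits in a higher shell, more shielded, and comes off more easily.
A diagonal step moves right (one effect) and down (the opposite effect) at once.
P > Se: period and group pull opposite ways; the down-group shift dominates (1012 vs 941 kJ/mol).
For reference (kJ/mol): P 1012, Se 941.
So Se has the smaller energy required to remove one electron from a gaseous atom (Se < P).

Se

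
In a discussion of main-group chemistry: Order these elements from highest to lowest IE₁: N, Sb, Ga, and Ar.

N is in period 2, group 15; Ar is in period 3, group 18; Ga is in period 4, group 13; Sb is in period 5, group 15.
IE₁ increases left→right with effective nuclear charge and decreases top→bottom as the valence shell moves farther out.
Neither a single period nor a single group — weigh both effects.
Sb > Ga: the two effects oppose for this pair; the across-period effect wins (831 vs 579 kJ/mol).
N > Sb: they share group 15; the group trend gives N the larger value.
Ar > N: period and group pull opposite ways; the across-period shift dominates (1521 vs 1402 kJ/mol).
Tabulated first ionization energy (kJ/mol): N 1402, Ar 1521, Ga 579, Sb 831.
So from highest to lowest: Ar > N > Sb > Ga.

Ar, N, Sb, Ga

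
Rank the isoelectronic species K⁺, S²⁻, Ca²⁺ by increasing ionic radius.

All of these have 18 electrons, so size is governed by nuclear charge alone: the more protons, the stronger the pull on the same electron cloud, and the smaller the ion.
Nuclear charges: Ca²⁺ (Z=20), K⁺ (Z=19), S²⁻ (Z=16).
Smallest to largest: Ca²⁺ < K⁺ < S²⁻.

Ca²⁺ < K⁺ < S²⁻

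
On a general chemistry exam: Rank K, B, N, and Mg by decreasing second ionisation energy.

K, N, B, Mg

Consider each +1 ion: K⁺ is the bare [Ar] core; B⁺ still has 2 valence electrons; N⁺ still has 4 valence electrons; Mg⁺ still has 1 valence electron.
Pulling an electron out of a noble-gas core costs far more than removing a remaining valence electron, so K sits at the high end of IE_2.
Valence configurations: B⁺ [He]2s², N⁺ [He]2s²2p², Mg⁺ [Ne]3s¹.
Approximate IE_2 values (kJ/mol): K 3052, B 2427, N 2856, Mg 1451.
Hence IE_2: Mg < B < N < K.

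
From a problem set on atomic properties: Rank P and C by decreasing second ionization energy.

After 1 electron has been removed, what remains? P⁺ still has 4 valence electrons; C⁺ still has 3 valence electrons.
All are still removing valence electrons, so compare the +1 ions as you would atoms: IE_2 generally rises across a period (higher Z_eff) and falls down a group (larger shell), subject to the usual subshell exceptions.
Valence configurations: P⁺ [Ne]3s²3p², C⁺ [He]2s²2p¹.
Approximate IE_2 values (kJ/mol): P 1907, C 2353.
So the second ionization energies run P < C.

C > P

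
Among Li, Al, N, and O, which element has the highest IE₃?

Li

The third ionization energy removes an electron from the +2 ion. For each element: Li²⁺ is already 1 electron into the core; Al²⁺ still has 1 valence electron; N²⁺ still has 3 valence electrons; O²⁺ still has 4 valence electrons.
Pulling an electron out of a noble-gas core costs far more than removing a remaining valence electron, so Li sits at the high end of IE_3.
Valence configurations: Al²⁺ [Ne]3s¹, N²⁺ [He]2s²2p¹, O²⁺ [He]2s²2p².
The numbers (kJ/mol): Li 11815, Al 2745, N 4578, O 5300.
Hence IE_3: Al < N < O < Li.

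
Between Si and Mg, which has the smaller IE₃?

Si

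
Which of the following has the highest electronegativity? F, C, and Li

Li is in period 2, group 1; C is in period 2, group 14; F is in period 2, group 17.
Electronegativity increases across a period and decreases down a group, tracking effective nuclear charge and atomic size.
All lie in period 2, so electronegativity increases left to right.
The highest electronegativity among these belongs to F.

F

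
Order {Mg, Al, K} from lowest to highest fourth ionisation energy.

IE_4 is the cost of taking one more electron from the +3 cation: Mg³⁺ is already 1 electron into the core; Al³⁺ is the bare [Ne] core; K³⁺ is already 2 electrons into the core.
All of these are removing an electron from a noble-gas core or deeper; the smaller core (lower principal quantum number) is held far more tightly, and within a period the higher nuclear charge binds the same core more tightly.
The numbers (kJ/mol): Mg 10543, Al 11577, K 5877.
So the fourth ionization energies run K < Mg < Al.

K < Mg < Al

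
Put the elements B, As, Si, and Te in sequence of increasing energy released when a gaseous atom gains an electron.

B, As, Si, Te

B is in period 2, group 13; Si is in period 3, group 14; As is in period 4, group 15; Te is in period 5, group 16.
Electron affinity generally becomes more exothermic across a period toward the halogens and less exothermic down a group.
These sit on a diagonal, where the across-period and down-group effects partly cancel.
As > B: period and group pull opposite ways; the across-period shift dominates (78 vs 27 kJ/mol).
Si > As: period and group pull opposite ways; the down-group shift dominates (134 vs 78 kJ/mol).
Te > Si: period and group pull opposite ways; the across-period shift dominates (190 vs 134 kJ/mol).
For reference (kJ/mol): B 27, Si 134, As 78, Te 190.
So from lowest to highest: B < As < Si < Te.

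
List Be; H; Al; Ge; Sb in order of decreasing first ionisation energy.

H, Be, Sb, Ge, Al

Removing the outermost electron gets harder across a period and easier down a group.
These sit on a diagonal, where the across-period and down-group effects partly cancel.
Ge > Al: period and group pull opposite ways; the across-period shift dominates (762 vs 578 kJ/mol).
Sb > Ge: the two effects oppose for this pair; the across-period effect wins (831 vs 762 kJ/mol).
Be > Sb: period and group pull opposite ways; the down-group shift dominates (900 vs 831 kJ/mol).
H > Be: the two effects oppose for this pair; the down-group effect wins (1312 vs 900 kJ/mol).
Approximate values (kJ/mol): H 1312, Be 900, Al 578, Ge 762, Sb 831.
So from highest to lowest: H > Be > Sb > Ge > Al.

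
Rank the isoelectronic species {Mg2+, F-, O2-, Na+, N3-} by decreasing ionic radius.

All of these have 10 electrons, so size is governed by nuclear charge alone: the more protons, the stronger the pull on the same electron cloud, and the smaller the ion.
Nuclear charges: Mg2+ (Z=12), Na+ (Z=11), F- (Z=9), O2- (Z=8), N3- (Z=7).
Largest to smallest: N3- > O2- > F- > Na+ > Mg2+.

N3- > O2- > F- > Na+ > Mg2+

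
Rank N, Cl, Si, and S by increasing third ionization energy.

Si, S, Cl, N

After 2 electrons have been removed, what remains? N²⁺ still has 3 valence electrons; Cl²⁺ still has 5 valence electrons; Si²⁺ still has 2 valence electrons; S²⁺ still has 4 valence electrons.
All are still removing valence electrons, so compare the +2 ions as you would atoms: IE_3 generally rises across a period (higher Z_eff) and falls down a group (larger shell), subject to the usual subshell exceptions.
Valence configurations: N²⁺ [He]2s²2p¹, Cl²⁺ [Ne]3s²3p³, Si²⁺ [Ne]3s², S²⁺ [Ne]3s²3p².
The numbers (kJ/mol): N 4578, Cl 3822, Si 3232, S 3357.
So the third ionization energies run Si < S < Cl < N.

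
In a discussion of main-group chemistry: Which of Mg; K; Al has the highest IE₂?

K

Consider each +1 ion: Mg⁺ still has 1 valence electron; K⁺ is the bare [Ar] core; Al⁺ still has 2 valence electrons.
Breaking into a closed-shell core is much more expensive than removing a leftover valence electron — K has the largest IE_2 here.
Valence configurations: Mg⁺ [Ne]3s¹, Al⁺ [Ne]3s².
Tabulated IE_2 (kJ/mol): Mg 1451, K 3052, Al 1817.
Hence IE_2: Mg < Al < K.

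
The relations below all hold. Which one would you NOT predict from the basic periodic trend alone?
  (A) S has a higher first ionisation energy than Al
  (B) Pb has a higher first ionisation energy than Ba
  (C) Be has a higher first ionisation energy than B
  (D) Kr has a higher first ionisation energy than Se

(C)

The general trend: first ionisation energy increases across a period and decreases down a group.
(A) S (period 3, group 16) vs Al (period 3, group 13): the stated order agrees with the simple trend.
(B) Pb (period 6, group 14) vs Ba (period 6, group 2): the stated order agrees with the simple trend.
(C) Be (period 2, group 2) vs B (period 2, group 13): the stated order contradicts the simple trend.
(D) Kr (period 4, group 18) vs Se (period 4, group 16): the stated order agrees with the simple trend.
The exception is (C): removing B's lone 2p electron is easier than breaking Be's filled 2s².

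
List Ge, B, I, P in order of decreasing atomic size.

B is in period 2, group 13; P is in period 3, group 15; Ge is in period 4, group 14; I is in period 5, group 17.
Moving right in a period, electrons are added to the same shell under a stronger nuclear pull, so atoms get smaller; moving down, a new shell is opened and atoms get larger.
These span different periods and groups, so the two trends combine.
P > B: period and group pull opposite ways; the down-group shift dominates (111 vs 85 pm).
Ge > P: both effects reinforce here, so Ge is clearly the larger of the two.
I > Ge: the two effects oppose for this pair; the down-group effect wins (133 vs 121 pm).
For reference (pm): B 85, P 111, Ge 121, I 133.
So from largest to smallest: I > Ge > P > B.

I > Ge > P > B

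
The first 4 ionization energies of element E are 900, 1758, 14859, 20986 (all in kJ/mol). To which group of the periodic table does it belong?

Group 2

Look for the largest jump between consecutive ionization energies: IE3/IE2 ≈ 8.5, far larger than any earlier ratio.
That jump marks the point where a core electron is being removed. So the atom has 2 valence electrons.
A main-group element with 2 valence electrons is in group 2.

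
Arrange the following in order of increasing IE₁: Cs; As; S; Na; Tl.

Cs, Na, Tl, As, S

Removing the outermost electron gets harder across a period and easier down a group.
These span different periods and groups, so the two trends combine.
Na > Cs: Na sits above Cs in group 1, so the down-group effect alone puts Na higher.
Tl > Na: the two effects oppose for this pair; the across-period effect wins (589 vs 496 kJ/mol).
As > Tl: relative to Tl, both the across-period and down-group shifts push As's first ionization energy up.
S > As: both effects reinforce here, so S is clearly the higher of the two.
Approximate values (kJ/mol): Na 496, S 1000, As 947, Cs 376, Tl 589.
So from lowest to highest: Cs < Na < Tl < As < S.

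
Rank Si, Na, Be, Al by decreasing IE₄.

Be, Al, Na, Si

Consider each +3 ion: Si³⁺ still has 1 valence electron; Na³⁺ is already 2 electrons into the core; Be³⁺ is already 1 electron into the core; Al³⁺ is the bare [Ne] core.
Core electrons are held far more tightly than valence electrons, so Na, Al and Be top the IE_4 order.
Tabulated IE_4 (kJ/mol): Si 4356, Na 9543, Be 21007, Al 11577.
Overall IE_4 order: Si < Na < Al < Be.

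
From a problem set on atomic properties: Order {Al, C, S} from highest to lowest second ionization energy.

C, S, Al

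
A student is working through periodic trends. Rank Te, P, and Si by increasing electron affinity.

P < Si < Te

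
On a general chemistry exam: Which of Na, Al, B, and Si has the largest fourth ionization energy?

B

IE_4 is the cost of taking one more electron from the +3 cation: Na³⁺ is already 2 electrons into the core; Al³⁺ is the bare [Ne] core; B³⁺ is the bare [He] core; Si³⁺ still has 1 valence electron.
Core electrons are held far more tightly than valence electrons, so Na, Al and B top the IE_4 order.
The numbers (kJ/mol): Na 9543, Al 11577, B 25026, Si 4356.
Hence IE_4: Si < Na < Al < B.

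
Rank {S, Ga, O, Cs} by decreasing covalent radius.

Across a period the added protons contract the valence shell; down a group each new principal shell makes the atom larger.
Here both period and group differ, so the two effects have to be weighed against each other.
S > O: they share group 16; the group trend gives S the larger value.
Ga > S: relative to S, both the across-period and down-group shifts push Ga's atomic radius up.
Cs > Ga: relative to Ga, both the across-period and down-group shifts push Cs's atomic radius up.
For reference (pm): O 63, S 103, Ga 124, Cs 232.
So from largest to smallest: Cs > Ga > S > O.

Cs, Ga, S, O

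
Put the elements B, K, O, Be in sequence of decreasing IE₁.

Be is in period 2, group 2; B is in period 2, group 13; O is in period 2, group 16; K is in period 4, group 1.
Removing the outermost electron gets harder across a period and easier down a group.
These span different periods and groups, so the two trends combine.
B > K: relative to K, both the across-period and down-group shifts push B's first ionization energy up.
Be > B: this pair runs against the simple trend — see the exception note.
O > Be: O lies to the right of Be in period 2, so the across-period effect alone puts O higher.
Note the exception: Be has a higher first ionization energy than B, contrary to the simple trend — removing B's lone 2p electron is easier than breaking Be's filled 2s².
Tabulated first ionization energy (kJ/mol): Be 900, B 801, O 1314, K 419.
So from highest to lowest: O > Be > B > K.

O > Be > B > K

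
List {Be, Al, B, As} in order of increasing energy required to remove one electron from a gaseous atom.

Removing the outermost electron gets harder across a period and easier down a group.
These span different periods and groups, so the two trends combine.
B > Al: B sits above Al in group 13, so the down-group effect alone puts B higher.
Be > B: this pair runs against the simple trend — see the exception note.
As > Be: the two effects oppose for this pair; the across-period effect wins (947 vs 900 kJ/mol).
Note the exception: Be has a higher first ionization energy than B, contrary to the simple trend — removing B's lone 2p electron is easier than breaking Be's filled 2s².
For reference (kJ/mol): Be 900, B 801, Al 578, As 947.
So from lowest to highest: Al < B < Be < As.

Al < B < Be < As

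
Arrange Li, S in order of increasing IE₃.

S < Li

The third ionization energy removes an electron from the +2 ion. For each element: Li²⁺ is already 1 electron into the core; S²⁺ still has 4 valence electrons.
Core electrons are held far more tightly than valence electrons, so Li tops the IE_3 order.
Approximate IE_3 values (kJ/mol): Li 11815, S 3357.
Hence IE_3: S < Li.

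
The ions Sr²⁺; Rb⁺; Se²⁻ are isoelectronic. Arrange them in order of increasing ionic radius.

Sr²⁺, Rb⁺, Se²⁻

All of these have 36 electrons, so size is governed by nuclear charge alone: the more protons, the stronger the pull on the same electron cloud, and the smaller the ion.
Nuclear charges: Sr²⁺ (Z=38), Rb⁺ (Z=37), Se²⁻ (Z=34).
Smallest to largest: Sr²⁺ < Rb⁺ < Se²⁻.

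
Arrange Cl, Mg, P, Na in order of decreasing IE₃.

IE_3 is the cost of taking one more electron from the +2 cation: Cl²⁺ still has 5 valence electrons; Mg²⁺ is the bare [Ne] core; P²⁺ still has 3 valence electrons; Na²⁺ is already 1 electron into the core.
Breaking into a closed-shell core is much more expensive than removing a leftover valence electron — Na and Mg have the largest IE_3 here.
Valence configurations: Cl²⁺ [Ne]3s²3p³, P²⁺ [Ne]3s²3p¹.
Approximate IE_3 values (kJ/mol): Cl 3822, Mg 7733, P 2914, Na 6910.
Hence IE_3: P < Cl < Na < Mg.

Mg > Na > Cl > P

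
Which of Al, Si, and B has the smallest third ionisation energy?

Al

After 2 electrons have been removed, what remains? Al²⁺ still has 1 valence electron; Si²⁺ still has 2 valence electrons; B²⁺ still has 1 valence electron.
All are still removing valence electrons, so compare the +2 ions as you would atoms: IE_3 generally rises across a period (higher Z_eff) and falls down a group (larger shell), subject to the usual subshell exceptions.
Valence configurations: Al²⁺ [Ne]3s¹, Si²⁺ [Ne]3s², B²⁺ [He]2s¹.
The numbers (kJ/mol): Al 2745, Si 3232, B 3660.
So the third ionization energies run Al < Si < B.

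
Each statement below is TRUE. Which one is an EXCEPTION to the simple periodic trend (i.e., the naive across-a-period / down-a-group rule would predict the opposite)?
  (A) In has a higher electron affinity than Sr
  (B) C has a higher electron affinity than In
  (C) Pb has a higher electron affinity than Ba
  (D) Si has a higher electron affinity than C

The general trend: electron affinity increases across a period and decreases down a group.
(A) In (period 5, group 13) vs Sr (period 5, group 2): the stated order agrees with the simple trend.
(B) C (period 2, group 14) vs In (period 5, group 13): the stated order agrees with the simple trend.
(C) Pb (period 6, group 14) vs Ba (period 6, group 2): the stated order agrees with the simple trend.
(D) Si (period 3, group 14) vs C (period 2, group 14): the stated order contradicts the simple trend.
The exception is (D): Si's larger, more diffuse 3p orbitals accept an added electron slightly more readily than C's compact 2p.

(D)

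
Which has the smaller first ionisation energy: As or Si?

Si

Si is in period 3, group 14; As is in period 4, group 15.
Removing the outermost electron gets harder across a period and easier down a group.
A diagonal step moves right (one effect) and down (the opposite effect) at once.
As > Si: period and group pull opposite ways; the across-period shift dominates (947 vs 786 kJ/mol).
Approximate values (kJ/mol): Si 786, As 947.
So Si has the smaller first ionisation energy (Si < As).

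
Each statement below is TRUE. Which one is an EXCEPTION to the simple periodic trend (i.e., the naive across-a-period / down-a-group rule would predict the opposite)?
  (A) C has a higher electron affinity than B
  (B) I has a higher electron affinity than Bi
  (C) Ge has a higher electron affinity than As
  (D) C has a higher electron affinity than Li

(C)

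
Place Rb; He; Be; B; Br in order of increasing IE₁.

Across a period the outer electron is held more tightly (higher IE₁); down a group it sits in a higher shell, more shielded, and comes off more easily.
Neither a single period nor a single group — weigh both effects.
B > Rb: relative to Rb, both the across-period and down-group shifts push B's first ionization energy up.
Be > B: this pair runs against the simple trend — see the exception note.
Br > Be: the two effects oppose for this pair; the across-period effect wins (1140 vs 900 kJ/mol).
He > Br: relative to Br, both the across-period and down-group shifts push He's first ionization energy up.
Note the exception: Be has a higher first ionization energy than B, contrary to the simple trend — removing B's lone 2p electron is easier than breaking Be's filled 2s².
Approximate values (kJ/mol): He 2372, Be 900, B 801, Br 1140, Rb 403.
So from lowest to highest: Rb < B < Be < Br < He.

Rb, B, Be, Br, He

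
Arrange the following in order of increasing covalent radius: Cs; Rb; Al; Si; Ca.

Si < Al < Ca < Rb < Cs

Al is in period 3, group 13; Si is in period 3, group 14; Ca is in period 4, group 2; Rb is in period 5, group 1; Cs is in period 6, group 1.
Radius decreases left→right (rising Z_eff, same n) and increases top→bottom (higher n).
Neither a single period nor a single group — weigh both effects.
Al > Si: both are in period 3; the period trend gives Al the larger value.
Ca > Al: relative to Al, both the across-period and down-group shifts push Ca's atomic radius up.
Rb > Ca: both effects reinforce here, so Rb is clearly the larger of the two.
Cs > Rb: they share group 1; the group trend gives Cs the larger value.
Tabulated atomic radius (pm): Al 126, Si 116, Ca 171, Rb 210, Cs 232.
So from smallest to largest: Si < Al < Ca < Rb < Cs.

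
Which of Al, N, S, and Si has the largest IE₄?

Al

After 3 electrons have been removed, what remains? Al³⁺ is the bare [Ne] core; N³⁺ still has 2 valence electrons; S³⁺ still has 3 valence electrons; Si³⁺ still has 1 valence electron.
Core electrons are held far more tightly than valence electrons, so Al tops the IE_4 order.
Valence configurations: N³⁺ [He]2s², S³⁺ [Ne]3s²3p¹, Si³⁺ [Ne]3s¹.
Approximate IE_4 values (kJ/mol): Al 11577, N 7475, S 4556, Si 4356.
Putting it together, IE_4: Si < S < N < Al.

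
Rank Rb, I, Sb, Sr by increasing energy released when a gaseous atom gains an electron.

Rb is in period 5, group 1; Sr is in period 5, group 2; Sb is in period 5, group 15; I is in period 5, group 17.
EA tends to increase across a period and decrease down a group, though the pattern is less regular than for IE or radius.
All lie in period 5; the across-period trend (electron affinity increases left to right) applies, with the exception below.
Note the exception: Rb has a higher electron affinity than Sr, contrary to the simple trend — adding an electron to Sr (ns²) has to open a new, higher-energy np subshell, which is unfavourable.
For reference (kJ/mol): Rb 47, Sr 5, Sb 103, I 295.
So from lowest to highest: Sr < Rb < Sb < I.

Sr, Rb, Sb, I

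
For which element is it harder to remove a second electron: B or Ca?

B

IE_2 is the cost of taking one more electron from the +1 cation: B⁺ still has 2 valence electrons; Ca⁺ still has 1 valence electron.
All are still removing valence electrons, so compare the +1 ions as you would atoms: IE_2 generally rises across a period (higher Z_eff) and falls down a group (larger shell), subject to the usual subshell exceptions.
Valence configurations: B⁺ [He]2s², Ca⁺ [Ar]4s¹.
Tabulated IE_2 (kJ/mol): B 2427, Ca 1145.
So the second ionization energies run Ca < B.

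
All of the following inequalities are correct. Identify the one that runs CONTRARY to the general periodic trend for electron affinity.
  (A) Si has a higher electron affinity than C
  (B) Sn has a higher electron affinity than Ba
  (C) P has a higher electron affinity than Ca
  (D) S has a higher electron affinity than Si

(A)

The general trend: electron affinity increases across a period and decreases down a group.
(A) Si (period 3, group 14) vs C (period 2, group 14): the stated order contradicts the simple trend.
(B) Sn (period 5, group 14) vs Ba (period 6, group 2): the stated order agrees with the simple trend.
(C) P (period 3, group 15) vs Ca (period 4, group 2): the stated order agrees with the simple trend.
(D) S (period 3, group 16) vs Si (period 3, group 14): the stated order agrees with the simple trend.
The exception is (A): Si's larger, more diffuse 3p orbitals accept an added electron slightly more readily than C's compact 2p.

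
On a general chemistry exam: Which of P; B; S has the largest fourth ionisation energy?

B

Consider each +3 ion: P³⁺ still has 2 valence electrons; B³⁺ is the bare [He] core; S³⁺ still has 3 valence electrons.
Core electrons are held far more tightly than valence electrons, so B tops the IE_4 order.
Valence configurations: P³⁺ [Ne]3s², S³⁺ [Ne]3s²3p¹.
S³⁺ loses a lone 3p electron whereas P³⁺ must break into a filled 3s² pair, so IE_4(P) > IE_4(S) even though S has the higher nuclear charge.
Approximate IE_4 values (kJ/mol): P 4964, B 25026, S 4556.
Hence IE_4: S < P < B.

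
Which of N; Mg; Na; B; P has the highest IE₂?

Na

Consider each +1 ion: N⁺ still has 4 valence electrons; Mg⁺ still has 1 valence electron; Na⁺ is the bare [Ne] core; B⁺ still has 2 valence electrons; P⁺ still has 4 valence electrons.
Core electrons are held far more tightly than valence electrons, so Na tops the IE_2 order.
Valence configurations: N⁺ [He]2s²2p², Mg⁺ [Ne]3s¹, B⁺ [He]2s², P⁺ [Ne]3s²3p².
The numbers (kJ/mol): N 2856, Mg 1451, Na 4562, B 2427, P 1907.
Hence IE_2: Mg < P < B < N < Na.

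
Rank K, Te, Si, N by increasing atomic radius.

Moving right in a period, electrons are added to the same shell under a stronger nuclear pull, so atoms get smaller; moving down, a new shell is opened and atoms get larger.
These span different periods and groups, so the two trends combine.
Si > N: relative to N, both the across-period and down-group shifts push Si's atomic radius up.
Te > Si: period and group pull opposite ways; the down-group shift dominates (136 vs 116 pm).
K > Te: period and group pull opposite ways; the across-period shift dominates (196 vs 136 pm).
Approximate values (pm): N 71, Si 116, K 196, Te 136.
So from smallest to largest: N < Si < Te < K.

N < Si < Te < K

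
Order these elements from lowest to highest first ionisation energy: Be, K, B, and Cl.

Be is in period 2, group 2; B is in period 2, group 13; Cl is in period 3, group 17; K is in period 4, group 1.
IE₁ increases left→right with effective nuclear charge and decreases top→bottom as the valence shell moves farther out.
Neither a single period nor a single group — weigh both effects.
B > K: relative to K, both the across-period and down-group shifts push B's first ionization energy up.
Be > B: this pair runs against the simple trend — see the exception note.
Cl > Be: the two effects oppose for this pair; the across-period effect wins (1251 vs 900 kJ/mol).
Note the exception: Be has a higher first ionization energy than B, contrary to the simple trend — removing B's lone 2p electron is easier than breaking Be's filled 2s².
Approximate values (kJ/mol): Be 900, B 801, Cl 1251, K 419.
So from lowest to highest: K < B < Be < Cl.

K < B < Be < Cl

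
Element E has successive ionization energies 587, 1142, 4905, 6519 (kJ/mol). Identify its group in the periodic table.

Look for the largest jump between consecutive ionization energies: IE3/IE2 ≈ 4.3, far larger than any earlier ratio.
That jump marks the point where a core electron is being removed. So the atom has 2 valence electrons.
A main-group element with 2 valence electrons is in group 2.

Group 2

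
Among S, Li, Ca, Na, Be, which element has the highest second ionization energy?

Li

The second ionization energy removes an electron from the +1 ion. For each element: S⁺ still has 5 valence electrons; Li⁺ is the bare [He] core; Ca⁺ still has 1 valence electron; Na⁺ is the bare [Ne] core; Be⁺ still has 1 valence electron.
Core electrons are held far more tightly than valence electrons, so Na and Li top the IE_2 order.
Valence configurations: S⁺ [Ne]3s²3p³, Ca⁺ [Ar]4s¹, Be⁺ [He]2s¹.
Approximate IE_2 values (kJ/mol): S 2252, Li 7298, Ca 1145, Na 4562, Be 1757.
Overall IE_2 order: Ca < Be < S < Na < Li.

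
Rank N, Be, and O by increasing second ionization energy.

Be, N, O

The second ionization energy removes an electron from the +1 ion. For each element: N⁺ still has 4 valence electrons; Be⁺ still has 1 valence electron; O⁺ still has 5 valence electrons.
All are still removing valence electrons, so compare the +1 ions as you would atoms: IE_2 generally rises across a period (higher Z_eff) and falls down a group (larger shell), subject to the usual subshell exceptions.
Valence configurations: N⁺ [He]2s²2p², Be⁺ [He]2s¹, O⁺ [He]2s²2p³.
Tabulated IE_2 (kJ/mol): N 2856, Be 1757, O 3388.
Hence IE_2: Be < N < O.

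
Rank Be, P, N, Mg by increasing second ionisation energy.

Consider each +1 ion: Be⁺ still has 1 valence electron; P⁺ still has 4 valence electrons; N⁺ still has 4 valence electrons; Mg⁺ still has 1 valence electron.
All are still removing valence electrons, so compare the +1 ions as you would atoms: IE_2 generally rises across a period (higher Z_eff) and falls down a group (larger shell), subject to the usual subshell exceptions.
Valence configurations: Be⁺ [He]2s¹, P⁺ [Ne]3s²3p², N⁺ [He]2s²2p², Mg⁺ [Ne]3s¹.
The numbers (kJ/mol): Be 1757, P 1907, N 2856, Mg 1451.
Hence IE_2: Mg < Be < P < N.

Mg < Be < P < N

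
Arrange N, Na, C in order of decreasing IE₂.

The second ionization energy removes an electron from the +1 ion. For each element: N⁺ still has 4 valence electrons; Na⁺ is the bare [Ne] core; C⁺ still has 3 valence electrons.
Core electrons are held far more tightly than valence electrons, so Na tops the IE_2 order.
Valence configurations: N⁺ [He]2s²2p², C⁺ [He]2s²2p¹.
The numbers (kJ/mol): N 2856, Na 4562, C 2353.
Overall IE_2 order: C < N < Na.

Na > N > C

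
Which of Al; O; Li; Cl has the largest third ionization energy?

After 2 electrons have been removed, what remains? Al²⁺ still has 1 valence electron; O²⁺ still has 4 valence electrons; Li²⁺ is already 1 electron into the core; Cl²⁺ still has 5 valence electrons.
Pulling an electron out of a noble-gas core costs far more than removing a remaining valence electron, so Li sits at the high end of IE_3.
Valence configurations: Al²⁺ [Ne]3s¹, O²⁺ [He]2s²2p², Cl²⁺ [Ne]3s²3p³.
The numbers (kJ/mol): Al 2745, O 5300, Li 11815, Cl 3822.
Overall IE_3 order: Al < Cl < O < Li.

Li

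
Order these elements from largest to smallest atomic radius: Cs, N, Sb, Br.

Cs > Sb > Br > N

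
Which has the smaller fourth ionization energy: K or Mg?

IE_4 is the cost of taking one more electron from the +3 cation: K³⁺ is already 2 electrons into the core; Mg³⁺ is already 1 electron into the core.
All of these are removing an electron from a noble-gas core or deeper; the smaller core (lower principal quantum number) is held far more tightly, and within a period the higher nuclear charge binds the same core more tightly.
Approximate IE_4 values (kJ/mol): K 5877, Mg 10543.
Putting it together, IE_4: K < Mg.

K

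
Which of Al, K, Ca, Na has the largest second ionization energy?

Na

After 1 electron has been removed, what remains? Al⁺ still has 2 valence electrons; K⁺ is the bare [Ar] core; Ca⁺ still has 1 valence electron; Na⁺ is the bare [Ne] core.
Breaking into a closed-shell core is much more expensive than removing a leftover valence electron — K and Na have the largest IE_2 here.
Valence configurations: Al⁺ [Ne]3s², Ca⁺ [Ar]4s¹.
The numbers (kJ/mol): Al 1817, K 3052, Ca 1145, Na 4562.
So the second ionization energies run Ca < Al < K < Na.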